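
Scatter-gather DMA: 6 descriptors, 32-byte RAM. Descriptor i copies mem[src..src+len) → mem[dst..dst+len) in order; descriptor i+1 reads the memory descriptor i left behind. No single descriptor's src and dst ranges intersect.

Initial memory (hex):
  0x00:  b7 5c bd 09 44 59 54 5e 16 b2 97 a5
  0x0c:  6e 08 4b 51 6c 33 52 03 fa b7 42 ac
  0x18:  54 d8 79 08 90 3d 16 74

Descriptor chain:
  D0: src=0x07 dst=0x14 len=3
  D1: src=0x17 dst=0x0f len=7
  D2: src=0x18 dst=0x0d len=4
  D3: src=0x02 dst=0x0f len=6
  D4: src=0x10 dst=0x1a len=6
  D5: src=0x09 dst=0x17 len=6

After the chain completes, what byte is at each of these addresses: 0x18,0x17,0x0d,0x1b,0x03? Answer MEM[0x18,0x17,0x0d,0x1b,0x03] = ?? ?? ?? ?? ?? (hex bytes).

  after D0: wrote 3B at 0x14 = 5e16b2
  after D1: wrote 7B at 0x0f = ac54d87908903d
  after D2: wrote 4B at 0x0d = 54d87908
  after D3: wrote 6B at 0x0f = bd094459545e
  after D4: wrote 6B at 0x1a = 094459545e3d
  after D5: wrote 6B at 0x17 = b297a56e54d8
query mem[0x18]=0x97, mem[0x17]=0xb2, mem[0x0d]=0x54, mem[0x1b]=0x54, mem[0x03]=0x09

MEM[0x18,0x17,0x0d,0x1b,0x03] = 97 b2 54 54 09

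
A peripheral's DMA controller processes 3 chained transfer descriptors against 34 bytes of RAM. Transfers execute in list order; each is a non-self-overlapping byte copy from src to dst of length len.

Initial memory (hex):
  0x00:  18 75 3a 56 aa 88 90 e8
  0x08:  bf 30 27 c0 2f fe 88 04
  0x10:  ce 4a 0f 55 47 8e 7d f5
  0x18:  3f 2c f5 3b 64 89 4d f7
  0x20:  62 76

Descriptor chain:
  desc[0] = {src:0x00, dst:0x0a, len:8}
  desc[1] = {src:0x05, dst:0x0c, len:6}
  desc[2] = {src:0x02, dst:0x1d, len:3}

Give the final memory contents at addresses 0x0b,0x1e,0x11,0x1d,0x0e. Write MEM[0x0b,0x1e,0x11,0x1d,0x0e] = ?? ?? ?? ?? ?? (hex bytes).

MEM[0x0b,0x1e,0x11,0x1d,0x0e] = 75 56 18 3a e8

D0: mem[0x0a..0x11] <- [18 75 3a 56 aa 88 90 e8]
D1: mem[0x0c..0x11] <- [88 90 e8 bf 30 18]
D2: mem[0x1d..0x1f] <- [3a 56 aa]
query mem[0x0b]=0x75, mem[0x1e]=0x56, mem[0x11]=0x18, mem[0x1d]=0x3a, mem[0x0e]=0xe8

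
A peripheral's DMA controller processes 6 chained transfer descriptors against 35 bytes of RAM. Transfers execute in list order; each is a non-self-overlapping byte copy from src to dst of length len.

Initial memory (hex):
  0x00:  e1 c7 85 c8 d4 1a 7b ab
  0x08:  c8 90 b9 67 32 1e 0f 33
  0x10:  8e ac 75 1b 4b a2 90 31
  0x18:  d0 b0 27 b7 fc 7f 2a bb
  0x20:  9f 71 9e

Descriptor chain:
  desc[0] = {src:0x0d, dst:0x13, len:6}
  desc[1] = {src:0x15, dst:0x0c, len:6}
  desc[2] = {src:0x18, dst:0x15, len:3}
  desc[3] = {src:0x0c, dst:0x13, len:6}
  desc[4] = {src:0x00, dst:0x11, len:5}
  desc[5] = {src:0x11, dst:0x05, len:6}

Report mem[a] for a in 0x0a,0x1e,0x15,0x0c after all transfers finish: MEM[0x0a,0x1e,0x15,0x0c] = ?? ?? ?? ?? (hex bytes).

D0: mem[0x13..0x18] <- [1e 0f 33 8e ac 75]
D1: mem[0x0c..0x11] <- [33 8e ac 75 b0 27]
D2: mem[0x15..0x17] <- [75 b0 27]
D3: mem[0x13..0x18] <- [33 8e ac 75 b0 27]
D4: mem[0x11..0x15] <- [e1 c7 85 c8 d4]
D5: mem[0x05..0x0a] <- [e1 c7 85 c8 d4 75]
query mem[0x0a]=0x75, mem[0x1e]=0x2a, mem[0x15]=0xd4, mem[0x0c]=0x33

MEM[0x0a,0x1e,0x15,0x0c] = 75 2a d4 33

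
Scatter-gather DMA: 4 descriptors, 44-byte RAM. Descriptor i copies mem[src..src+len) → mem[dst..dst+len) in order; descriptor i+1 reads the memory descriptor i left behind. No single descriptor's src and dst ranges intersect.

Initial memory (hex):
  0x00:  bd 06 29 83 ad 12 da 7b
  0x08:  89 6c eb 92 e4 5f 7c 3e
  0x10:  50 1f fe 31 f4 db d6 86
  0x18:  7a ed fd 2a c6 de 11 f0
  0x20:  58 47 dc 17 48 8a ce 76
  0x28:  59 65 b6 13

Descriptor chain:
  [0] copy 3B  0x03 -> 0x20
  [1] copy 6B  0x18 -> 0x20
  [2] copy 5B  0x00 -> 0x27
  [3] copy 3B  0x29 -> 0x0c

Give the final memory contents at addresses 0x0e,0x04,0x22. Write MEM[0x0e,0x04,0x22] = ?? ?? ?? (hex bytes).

MEM[0x0e,0x04,0x22] = ad ad fd

D0: mem[0x20..0x22] <- [83 ad 12]
D1: mem[0x20..0x25] <- [7a ed fd 2a c6 de]
D2: mem[0x27..0x2b] <- [bd 06 29 83 ad]
D3: mem[0x0c..0x0e] <- [29 83 ad]
query mem[0x0e]=0xad, mem[0x04]=0xad, mem[0x22]=0xfd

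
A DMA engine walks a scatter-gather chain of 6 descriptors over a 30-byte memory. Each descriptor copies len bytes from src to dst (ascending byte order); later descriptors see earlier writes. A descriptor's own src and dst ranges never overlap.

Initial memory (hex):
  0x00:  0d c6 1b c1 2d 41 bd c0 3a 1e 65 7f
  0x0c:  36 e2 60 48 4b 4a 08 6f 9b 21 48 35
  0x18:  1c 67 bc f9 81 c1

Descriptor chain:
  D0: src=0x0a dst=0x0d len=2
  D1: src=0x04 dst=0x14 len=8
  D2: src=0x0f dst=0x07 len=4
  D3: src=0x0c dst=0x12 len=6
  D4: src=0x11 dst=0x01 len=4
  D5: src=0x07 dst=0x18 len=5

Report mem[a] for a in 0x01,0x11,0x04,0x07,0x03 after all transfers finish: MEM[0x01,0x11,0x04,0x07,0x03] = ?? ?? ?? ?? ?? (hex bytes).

MEM[0x01,0x11,0x04,0x07,0x03] = 4a 4a 7f 48 65

#0 dst[0x0d+2] := {0x65,0x7f}
#1 dst[0x14+8] := {0x2d,0x41,0xbd,0xc0,0x3a,0x1e,0x65,0x7f}
#2 dst[0x07+4] := {0x48,0x4b,0x4a,0x08}
#3 dst[0x12+6] := {0x36,0x65,0x7f,0x48,0x4b,0x4a}
#4 dst[0x01+4] := {0x4a,0x36,0x65,0x7f}
#5 dst[0x18+5] := {0x48,0x4b,0x4a,0x08,0x7f}
query mem[0x01]=0x4a, mem[0x11]=0x4a, mem[0x04]=0x7f, mem[0x07]=0x48, mem[0x03]=0x65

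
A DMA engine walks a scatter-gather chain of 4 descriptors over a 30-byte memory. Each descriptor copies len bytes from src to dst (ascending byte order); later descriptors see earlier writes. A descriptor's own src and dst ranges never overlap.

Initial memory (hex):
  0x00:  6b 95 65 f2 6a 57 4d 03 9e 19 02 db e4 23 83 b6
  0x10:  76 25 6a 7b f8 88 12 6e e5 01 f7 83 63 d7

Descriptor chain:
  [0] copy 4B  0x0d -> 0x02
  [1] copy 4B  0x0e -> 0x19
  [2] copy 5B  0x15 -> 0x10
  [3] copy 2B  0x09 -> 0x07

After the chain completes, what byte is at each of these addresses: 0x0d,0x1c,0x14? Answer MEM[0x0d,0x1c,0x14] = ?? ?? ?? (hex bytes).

MEM[0x0d,0x1c,0x14] = 23 25 83

  after D0: wrote 4B at 0x02 = 2383b676
  after D1: wrote 4B at 0x19 = 83b67625
  after D2: wrote 5B at 0x10 = 88126ee583
  after D3: wrote 2B at 0x07 = 1902
query mem[0x0d]=0x23, mem[0x1c]=0x25, mem[0x14]=0x83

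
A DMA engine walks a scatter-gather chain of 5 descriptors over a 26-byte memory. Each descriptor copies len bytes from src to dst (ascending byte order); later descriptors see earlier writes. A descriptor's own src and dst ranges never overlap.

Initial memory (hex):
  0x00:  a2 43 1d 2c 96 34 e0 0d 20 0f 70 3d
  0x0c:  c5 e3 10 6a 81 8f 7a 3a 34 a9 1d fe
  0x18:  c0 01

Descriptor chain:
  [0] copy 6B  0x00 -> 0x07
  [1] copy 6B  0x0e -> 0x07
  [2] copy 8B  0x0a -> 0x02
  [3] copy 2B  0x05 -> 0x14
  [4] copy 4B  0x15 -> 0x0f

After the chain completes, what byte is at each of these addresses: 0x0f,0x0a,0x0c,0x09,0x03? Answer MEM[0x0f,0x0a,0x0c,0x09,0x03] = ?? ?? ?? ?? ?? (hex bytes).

  after D0: wrote 6B at 0x07 = a2431d2c9634
  after D1: wrote 6B at 0x07 = 106a818f7a3a
  after D2: wrote 8B at 0x02 = 8f7a3ae3106a818f
  after D3: wrote 2B at 0x14 = e310
  after D4: wrote 4B at 0x0f = 101dfec0
query mem[0x0f]=0x10, mem[0x0a]=0x8f, mem[0x0c]=0x3a, mem[0x09]=0x8f, mem[0x03]=0x7a

MEM[0x0f,0x0a,0x0c,0x09,0x03] = 10 8f 3a 8f 7a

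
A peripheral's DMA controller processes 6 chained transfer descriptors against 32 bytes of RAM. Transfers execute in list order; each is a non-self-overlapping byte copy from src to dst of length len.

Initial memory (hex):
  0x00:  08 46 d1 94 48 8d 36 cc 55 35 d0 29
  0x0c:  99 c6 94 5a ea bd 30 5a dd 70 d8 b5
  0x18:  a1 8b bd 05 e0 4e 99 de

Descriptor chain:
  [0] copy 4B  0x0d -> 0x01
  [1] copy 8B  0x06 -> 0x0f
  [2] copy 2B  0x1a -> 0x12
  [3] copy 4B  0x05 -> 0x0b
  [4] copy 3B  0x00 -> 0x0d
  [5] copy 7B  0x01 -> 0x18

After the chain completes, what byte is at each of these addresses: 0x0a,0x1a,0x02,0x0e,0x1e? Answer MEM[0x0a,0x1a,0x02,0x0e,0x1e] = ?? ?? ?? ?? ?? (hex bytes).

MEM[0x0a,0x1a,0x02,0x0e,0x1e] = d0 5a 94 c6 cc

D0: mem[0x01..0x04] <- [c6 94 5a ea]
D1: mem[0x0f..0x16] <- [36 cc 55 35 d0 29 99 c6]
D2: mem[0x12..0x13] <- [bd 05]
D3: mem[0x0b..0x0e] <- [8d 36 cc 55]
D4: mem[0x0d..0x0f] <- [08 c6 94]
D5: mem[0x18..0x1e] <- [c6 94 5a ea 8d 36 cc]
query mem[0x0a]=0xd0, mem[0x1a]=0x5a, mem[0x02]=0x94, mem[0x0e]=0xc6, mem[0x1e]=0xcc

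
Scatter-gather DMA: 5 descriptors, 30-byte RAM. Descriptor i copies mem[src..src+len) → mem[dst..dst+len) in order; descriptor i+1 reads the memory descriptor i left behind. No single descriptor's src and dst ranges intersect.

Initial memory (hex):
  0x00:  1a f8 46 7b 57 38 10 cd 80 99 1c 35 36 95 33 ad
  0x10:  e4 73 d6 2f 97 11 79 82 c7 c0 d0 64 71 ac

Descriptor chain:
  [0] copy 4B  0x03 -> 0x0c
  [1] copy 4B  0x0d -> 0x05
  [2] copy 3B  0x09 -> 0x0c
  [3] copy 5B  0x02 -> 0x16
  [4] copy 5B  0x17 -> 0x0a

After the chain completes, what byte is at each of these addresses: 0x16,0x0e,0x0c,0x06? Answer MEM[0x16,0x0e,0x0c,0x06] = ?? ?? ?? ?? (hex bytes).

  after D0: wrote 4B at 0x0c = 7b573810
  after D1: wrote 4B at 0x05 = 573810e4
  after D2: wrote 3B at 0x0c = 991c35
  after D3: wrote 5B at 0x16 = 467b575738
  after D4: wrote 5B at 0x0a = 7b57573864
query mem[0x16]=0x46, mem[0x0e]=0x64, mem[0x0c]=0x57, mem[0x06]=0x38

MEM[0x16,0x0e,0x0c,0x06] = 46 64 57 38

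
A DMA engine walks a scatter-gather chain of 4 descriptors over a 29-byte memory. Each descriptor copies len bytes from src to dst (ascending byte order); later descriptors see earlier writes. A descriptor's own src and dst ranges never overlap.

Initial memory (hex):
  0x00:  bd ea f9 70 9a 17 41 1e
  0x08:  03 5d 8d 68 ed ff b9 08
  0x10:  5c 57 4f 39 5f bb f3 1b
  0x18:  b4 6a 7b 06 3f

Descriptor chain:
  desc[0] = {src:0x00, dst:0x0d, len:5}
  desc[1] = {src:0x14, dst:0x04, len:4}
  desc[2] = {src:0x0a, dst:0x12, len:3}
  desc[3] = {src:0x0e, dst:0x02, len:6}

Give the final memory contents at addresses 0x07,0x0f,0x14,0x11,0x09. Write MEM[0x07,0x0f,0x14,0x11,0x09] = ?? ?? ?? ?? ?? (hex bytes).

  after D0: wrote 5B at 0x0d = bdeaf9709a
  after D1: wrote 4B at 0x04 = 5fbbf31b
  after D2: wrote 3B at 0x12 = 8d68ed
  after D3: wrote 6B at 0x02 = eaf9709a8d68
query mem[0x07]=0x68, mem[0x0f]=0xf9, mem[0x14]=0xed, mem[0x11]=0x9a, mem[0x09]=0x5d

MEM[0x07,0x0f,0x14,0x11,0x09] = 68 f9 ed 9a 5d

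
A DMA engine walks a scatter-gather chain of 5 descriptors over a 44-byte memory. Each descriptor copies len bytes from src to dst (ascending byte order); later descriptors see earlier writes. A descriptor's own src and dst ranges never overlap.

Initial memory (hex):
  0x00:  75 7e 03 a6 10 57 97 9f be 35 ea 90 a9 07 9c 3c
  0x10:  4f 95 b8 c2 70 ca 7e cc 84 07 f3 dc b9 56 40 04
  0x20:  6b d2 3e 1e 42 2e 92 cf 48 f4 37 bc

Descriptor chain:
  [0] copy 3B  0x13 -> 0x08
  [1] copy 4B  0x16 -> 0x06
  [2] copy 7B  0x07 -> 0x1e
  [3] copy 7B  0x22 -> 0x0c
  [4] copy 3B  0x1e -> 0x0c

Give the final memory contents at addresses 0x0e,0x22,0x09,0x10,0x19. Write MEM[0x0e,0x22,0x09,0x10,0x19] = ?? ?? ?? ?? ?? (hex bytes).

  after D0: wrote 3B at 0x08 = c270ca
  after D1: wrote 4B at 0x06 = 7ecc8407
  after D2: wrote 7B at 0x1e = cc8407ca90a907
  after D3: wrote 7B at 0x0c = 90a9072e92cf48
  after D4: wrote 3B at 0x0c = cc8407
query mem[0x0e]=0x07, mem[0x22]=0x90, mem[0x09]=0x07, mem[0x10]=0x92, mem[0x19]=0x07

MEM[0x0e,0x22,0x09,0x10,0x19] = 07 90 07 92 07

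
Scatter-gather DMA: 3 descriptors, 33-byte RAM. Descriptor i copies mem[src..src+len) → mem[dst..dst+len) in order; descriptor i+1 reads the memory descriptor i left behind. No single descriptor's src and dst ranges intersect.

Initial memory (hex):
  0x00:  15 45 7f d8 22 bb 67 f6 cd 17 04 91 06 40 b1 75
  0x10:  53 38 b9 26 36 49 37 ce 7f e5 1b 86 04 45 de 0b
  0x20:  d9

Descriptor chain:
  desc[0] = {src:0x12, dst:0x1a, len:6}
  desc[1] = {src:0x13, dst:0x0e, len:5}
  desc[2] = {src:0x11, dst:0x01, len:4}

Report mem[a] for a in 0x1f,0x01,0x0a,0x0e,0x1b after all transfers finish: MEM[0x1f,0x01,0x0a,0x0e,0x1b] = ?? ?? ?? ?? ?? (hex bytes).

[0] 0x12->0x1a len=6 : b9 26 36 49 37 ce
[1] 0x13->0x0e len=5 : 26 36 49 37 ce
[2] 0x11->0x01 len=4 : 37 ce 26 36
query mem[0x1f]=0xce, mem[0x01]=0x37, mem[0x0a]=0x04, mem[0x0e]=0x26, mem[0x1b]=0x26

MEM[0x1f,0x01,0x0a,0x0e,0x1b] = ce 37 04 26 26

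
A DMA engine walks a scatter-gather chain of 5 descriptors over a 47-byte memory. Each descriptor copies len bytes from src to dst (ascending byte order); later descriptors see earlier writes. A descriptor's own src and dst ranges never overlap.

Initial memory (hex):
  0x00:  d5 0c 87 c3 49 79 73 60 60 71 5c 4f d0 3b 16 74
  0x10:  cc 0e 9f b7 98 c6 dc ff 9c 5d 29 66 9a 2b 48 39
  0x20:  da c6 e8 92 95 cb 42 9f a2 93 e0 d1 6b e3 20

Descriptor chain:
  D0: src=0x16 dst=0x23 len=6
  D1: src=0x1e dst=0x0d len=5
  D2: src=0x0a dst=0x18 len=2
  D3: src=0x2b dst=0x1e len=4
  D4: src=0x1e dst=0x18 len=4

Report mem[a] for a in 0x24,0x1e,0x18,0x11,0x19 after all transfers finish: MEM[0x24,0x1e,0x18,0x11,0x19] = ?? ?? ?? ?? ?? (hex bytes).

D0: mem[0x23..0x28] <- [dc ff 9c 5d 29 66]
D1: mem[0x0d..0x11] <- [48 39 da c6 e8]
D2: mem[0x18..0x19] <- [5c 4f]
D3: mem[0x1e..0x21] <- [d1 6b e3 20]
D4: mem[0x18..0x1b] <- [d1 6b e3 20]
query mem[0x24]=0xff, mem[0x1e]=0xd1, mem[0x18]=0xd1, mem[0x11]=0xe8, mem[0x19]=0x6b

MEM[0x24,0x1e,0x18,0x11,0x19] = ff d1 d1 e8 6b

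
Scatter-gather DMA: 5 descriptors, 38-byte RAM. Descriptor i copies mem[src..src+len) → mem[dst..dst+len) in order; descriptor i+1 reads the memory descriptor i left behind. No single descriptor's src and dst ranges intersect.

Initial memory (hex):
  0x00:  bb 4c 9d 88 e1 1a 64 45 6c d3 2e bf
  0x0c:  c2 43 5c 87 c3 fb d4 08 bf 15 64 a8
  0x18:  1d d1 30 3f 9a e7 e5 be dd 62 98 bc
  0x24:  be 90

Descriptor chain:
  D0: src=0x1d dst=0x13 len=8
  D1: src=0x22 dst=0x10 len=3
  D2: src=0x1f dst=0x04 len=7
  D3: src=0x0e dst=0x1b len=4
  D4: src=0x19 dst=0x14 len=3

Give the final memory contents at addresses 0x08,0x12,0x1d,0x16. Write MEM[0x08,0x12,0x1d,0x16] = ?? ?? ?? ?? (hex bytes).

MEM[0x08,0x12,0x1d,0x16] = bc be 98 5c

[0] 0x1d->0x13 len=8 : e7 e5 be dd 62 98 bc be
[1] 0x22->0x10 len=3 : 98 bc be
[2] 0x1f->0x04 len=7 : be dd 62 98 bc be 90
[3] 0x0e->0x1b len=4 : 5c 87 98 bc
[4] 0x19->0x14 len=3 : bc be 5c
query mem[0x08]=0xbc, mem[0x12]=0xbe, mem[0x1d]=0x98, mem[0x16]=0x5c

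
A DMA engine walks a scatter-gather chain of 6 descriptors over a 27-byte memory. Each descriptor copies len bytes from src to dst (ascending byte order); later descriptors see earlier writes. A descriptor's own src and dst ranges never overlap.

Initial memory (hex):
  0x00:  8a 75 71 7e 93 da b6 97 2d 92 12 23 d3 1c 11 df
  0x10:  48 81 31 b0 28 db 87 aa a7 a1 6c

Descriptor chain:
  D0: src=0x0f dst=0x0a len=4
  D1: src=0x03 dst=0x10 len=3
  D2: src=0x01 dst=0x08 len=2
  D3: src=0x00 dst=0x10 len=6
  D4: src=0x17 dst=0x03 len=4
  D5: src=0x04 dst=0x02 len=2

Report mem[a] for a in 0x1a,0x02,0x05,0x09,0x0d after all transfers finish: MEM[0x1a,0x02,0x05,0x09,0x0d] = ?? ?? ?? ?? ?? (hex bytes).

D0: mem[0x0a..0x0d] <- [df 48 81 31]
D1: mem[0x10..0x12] <- [7e 93 da]
D2: mem[0x08..0x09] <- [75 71]
D3: mem[0x10..0x15] <- [8a 75 71 7e 93 da]
D4: mem[0x03..0x06] <- [aa a7 a1 6c]
D5: mem[0x02..0x03] <- [a7 a1]
query mem[0x1a]=0x6c, mem[0x02]=0xa7, mem[0x05]=0xa1, mem[0x09]=0x71, mem[0x0d]=0x31

MEM[0x1a,0x02,0x05,0x09,0x0d] = 6c a7 a1 71 31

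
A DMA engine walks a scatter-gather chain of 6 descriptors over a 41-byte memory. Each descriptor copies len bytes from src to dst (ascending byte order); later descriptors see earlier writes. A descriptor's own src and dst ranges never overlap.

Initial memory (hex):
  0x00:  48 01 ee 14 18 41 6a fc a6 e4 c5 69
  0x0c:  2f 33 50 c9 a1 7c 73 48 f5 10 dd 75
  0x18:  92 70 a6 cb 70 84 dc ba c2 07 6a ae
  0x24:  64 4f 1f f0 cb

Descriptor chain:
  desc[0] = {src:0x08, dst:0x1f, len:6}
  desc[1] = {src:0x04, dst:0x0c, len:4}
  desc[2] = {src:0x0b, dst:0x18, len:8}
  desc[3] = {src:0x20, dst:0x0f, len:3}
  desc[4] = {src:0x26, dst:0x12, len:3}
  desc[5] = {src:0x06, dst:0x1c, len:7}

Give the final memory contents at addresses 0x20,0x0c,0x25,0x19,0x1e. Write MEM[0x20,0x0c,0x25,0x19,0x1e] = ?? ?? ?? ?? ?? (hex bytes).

D0: mem[0x1f..0x24] <- [a6 e4 c5 69 2f 33]
D1: mem[0x0c..0x0f] <- [18 41 6a fc]
D2: mem[0x18..0x1f] <- [69 18 41 6a fc a1 7c 73]
D3: mem[0x0f..0x11] <- [e4 c5 69]
D4: mem[0x12..0x14] <- [1f f0 cb]
D5: mem[0x1c..0x22] <- [6a fc a6 e4 c5 69 18]
query mem[0x20]=0xc5, mem[0x0c]=0x18, mem[0x25]=0x4f, mem[0x19]=0x18, mem[0x1e]=0xa6

MEM[0x20,0x0c,0x25,0x19,0x1e] = c5 18 4f 18 a6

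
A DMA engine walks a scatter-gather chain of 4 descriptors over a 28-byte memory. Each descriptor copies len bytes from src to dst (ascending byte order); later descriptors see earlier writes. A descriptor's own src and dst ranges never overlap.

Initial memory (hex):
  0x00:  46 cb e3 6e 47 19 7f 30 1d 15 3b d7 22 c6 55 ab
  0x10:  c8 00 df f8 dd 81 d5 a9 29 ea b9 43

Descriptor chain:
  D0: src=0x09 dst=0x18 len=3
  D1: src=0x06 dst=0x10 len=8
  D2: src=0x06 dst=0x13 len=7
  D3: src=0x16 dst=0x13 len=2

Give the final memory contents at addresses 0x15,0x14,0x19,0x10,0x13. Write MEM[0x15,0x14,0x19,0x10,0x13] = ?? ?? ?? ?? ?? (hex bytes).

MEM[0x15,0x14,0x19,0x10,0x13] = 1d 3b 22 7f 15

  after D0: wrote 3B at 0x18 = 153bd7
  after D1: wrote 8B at 0x10 = 7f301d153bd722c6
  after D2: wrote 7B at 0x13 = 7f301d153bd722
  after D3: wrote 2B at 0x13 = 153b
query mem[0x15]=0x1d, mem[0x14]=0x3b, mem[0x19]=0x22, mem[0x10]=0x7f, mem[0x13]=0x15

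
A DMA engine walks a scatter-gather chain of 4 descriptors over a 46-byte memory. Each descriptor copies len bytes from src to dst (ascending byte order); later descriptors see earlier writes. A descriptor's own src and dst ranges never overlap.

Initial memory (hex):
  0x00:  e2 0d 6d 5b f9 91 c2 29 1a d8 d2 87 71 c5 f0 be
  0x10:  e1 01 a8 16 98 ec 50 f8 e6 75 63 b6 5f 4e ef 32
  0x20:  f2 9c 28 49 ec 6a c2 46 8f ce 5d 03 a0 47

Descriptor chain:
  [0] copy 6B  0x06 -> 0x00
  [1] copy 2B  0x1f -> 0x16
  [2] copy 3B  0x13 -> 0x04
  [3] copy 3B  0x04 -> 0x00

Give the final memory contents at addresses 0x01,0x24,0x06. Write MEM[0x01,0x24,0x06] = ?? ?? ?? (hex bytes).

MEM[0x01,0x24,0x06] = 98 ec ec

[0] 0x06->0x00 len=6 : c2 29 1a d8 d2 87
[1] 0x1f->0x16 len=2 : 32 f2
[2] 0x13->0x04 len=3 : 16 98 ec
[3] 0x04->0x00 len=3 : 16 98 ec
query mem[0x01]=0x98, mem[0x24]=0xec, mem[0x06]=0xec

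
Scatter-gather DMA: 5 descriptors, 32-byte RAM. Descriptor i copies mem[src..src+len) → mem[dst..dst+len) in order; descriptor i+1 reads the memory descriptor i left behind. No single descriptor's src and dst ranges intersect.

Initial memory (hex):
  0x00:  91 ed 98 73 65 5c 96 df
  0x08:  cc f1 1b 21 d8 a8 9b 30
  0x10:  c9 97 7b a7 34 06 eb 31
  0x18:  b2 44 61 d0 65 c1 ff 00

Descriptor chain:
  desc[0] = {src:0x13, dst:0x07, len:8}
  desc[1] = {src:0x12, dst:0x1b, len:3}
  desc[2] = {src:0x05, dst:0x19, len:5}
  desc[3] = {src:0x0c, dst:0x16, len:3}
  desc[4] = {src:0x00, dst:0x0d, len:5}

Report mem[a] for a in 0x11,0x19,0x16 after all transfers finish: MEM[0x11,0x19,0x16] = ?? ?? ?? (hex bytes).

MEM[0x11,0x19,0x16] = 65 5c b2

  after D0: wrote 8B at 0x07 = a73406eb31b24461
  after D1: wrote 3B at 0x1b = 7ba734
  after D2: wrote 5B at 0x19 = 5c96a73406
  after D3: wrote 3B at 0x16 = b24461
  after D4: wrote 5B at 0x0d = 91ed987365
query mem[0x11]=0x65, mem[0x19]=0x5c, mem[0x16]=0xb2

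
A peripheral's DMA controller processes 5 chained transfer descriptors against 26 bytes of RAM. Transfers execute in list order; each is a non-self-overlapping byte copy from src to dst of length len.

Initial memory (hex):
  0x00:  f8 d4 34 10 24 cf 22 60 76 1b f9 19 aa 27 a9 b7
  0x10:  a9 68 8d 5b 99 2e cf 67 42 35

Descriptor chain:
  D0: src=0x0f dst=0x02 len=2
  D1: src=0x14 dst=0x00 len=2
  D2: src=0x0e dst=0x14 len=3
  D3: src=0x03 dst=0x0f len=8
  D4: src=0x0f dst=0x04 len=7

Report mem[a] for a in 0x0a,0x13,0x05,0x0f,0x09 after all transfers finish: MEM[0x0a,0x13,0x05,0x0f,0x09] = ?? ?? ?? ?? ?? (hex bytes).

MEM[0x0a,0x13,0x05,0x0f,0x09] = 1b 60 24 a9 76

[0] 0x0f->0x02 len=2 : b7 a9
[1] 0x14->0x00 len=2 : 99 2e
[2] 0x0e->0x14 len=3 : a9 b7 a9
[3] 0x03->0x0f len=8 : a9 24 cf 22 60 76 1b f9
[4] 0x0f->0x04 len=7 : a9 24 cf 22 60 76 1b
query mem[0x0a]=0x1b, mem[0x13]=0x60, mem[0x05]=0x24, mem[0x0f]=0xa9, mem[0x09]=0x76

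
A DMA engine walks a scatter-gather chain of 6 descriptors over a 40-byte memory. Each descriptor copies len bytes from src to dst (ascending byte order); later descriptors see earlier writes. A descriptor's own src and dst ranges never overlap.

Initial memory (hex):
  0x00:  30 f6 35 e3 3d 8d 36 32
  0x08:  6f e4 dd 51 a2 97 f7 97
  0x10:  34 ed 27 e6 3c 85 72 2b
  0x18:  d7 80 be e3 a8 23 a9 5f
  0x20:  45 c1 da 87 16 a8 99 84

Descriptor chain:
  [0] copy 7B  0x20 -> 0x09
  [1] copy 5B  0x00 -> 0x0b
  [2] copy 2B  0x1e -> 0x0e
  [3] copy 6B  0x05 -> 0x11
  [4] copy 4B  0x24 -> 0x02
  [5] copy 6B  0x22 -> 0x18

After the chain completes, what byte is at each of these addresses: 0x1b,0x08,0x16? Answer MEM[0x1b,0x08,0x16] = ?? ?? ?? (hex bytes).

[0] 0x20->0x09 len=7 : 45 c1 da 87 16 a8 99
[1] 0x00->0x0b len=5 : 30 f6 35 e3 3d
[2] 0x1e->0x0e len=2 : a9 5f
[3] 0x05->0x11 len=6 : 8d 36 32 6f 45 c1
[4] 0x24->0x02 len=4 : 16 a8 99 84
[5] 0x22->0x18 len=6 : da 87 16 a8 99 84
query mem[0x1b]=0xa8, mem[0x08]=0x6f, mem[0x16]=0xc1

MEM[0x1b,0x08,0x16] = a8 6f c1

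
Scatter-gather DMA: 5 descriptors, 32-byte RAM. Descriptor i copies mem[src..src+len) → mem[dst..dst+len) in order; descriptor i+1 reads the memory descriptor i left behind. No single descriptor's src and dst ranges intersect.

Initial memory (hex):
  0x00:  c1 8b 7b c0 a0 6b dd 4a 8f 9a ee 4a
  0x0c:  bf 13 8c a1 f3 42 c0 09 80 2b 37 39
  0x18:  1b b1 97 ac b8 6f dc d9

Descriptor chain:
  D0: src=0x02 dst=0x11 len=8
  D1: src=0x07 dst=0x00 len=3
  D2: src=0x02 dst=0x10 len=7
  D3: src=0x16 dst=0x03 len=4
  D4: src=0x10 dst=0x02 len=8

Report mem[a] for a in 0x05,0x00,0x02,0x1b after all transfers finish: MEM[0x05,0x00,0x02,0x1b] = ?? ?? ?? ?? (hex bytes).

#0 dst[0x11+8] := {0x7b,0xc0,0xa0,0x6b,0xdd,0x4a,0x8f,0x9a}
#1 dst[0x00+3] := {0x4a,0x8f,0x9a}
#2 dst[0x10+7] := {0x9a,0xc0,0xa0,0x6b,0xdd,0x4a,0x8f}
#3 dst[0x03+4] := {0x8f,0x8f,0x9a,0xb1}
#4 dst[0x02+8] := {0x9a,0xc0,0xa0,0x6b,0xdd,0x4a,0x8f,0x8f}
query mem[0x05]=0x6b, mem[0x00]=0x4a, mem[0x02]=0x9a, mem[0x1b]=0xac

MEM[0x05,0x00,0x02,0x1b] = 6b 4a 9a ac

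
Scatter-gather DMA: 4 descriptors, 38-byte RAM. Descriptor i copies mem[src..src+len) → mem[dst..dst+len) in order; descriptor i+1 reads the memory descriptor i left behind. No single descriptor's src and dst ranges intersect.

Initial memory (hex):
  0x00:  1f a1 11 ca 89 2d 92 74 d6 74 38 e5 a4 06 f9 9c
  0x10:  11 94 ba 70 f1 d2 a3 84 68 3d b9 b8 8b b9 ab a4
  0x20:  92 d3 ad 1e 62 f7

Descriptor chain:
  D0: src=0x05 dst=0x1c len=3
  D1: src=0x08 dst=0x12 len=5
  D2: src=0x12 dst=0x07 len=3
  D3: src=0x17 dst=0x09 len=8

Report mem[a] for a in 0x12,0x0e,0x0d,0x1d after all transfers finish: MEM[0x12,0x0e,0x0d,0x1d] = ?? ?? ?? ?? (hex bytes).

MEM[0x12,0x0e,0x0d,0x1d] = d6 2d b8 92

D0: mem[0x1c..0x1e] <- [2d 92 74]
D1: mem[0x12..0x16] <- [d6 74 38 e5 a4]
D2: mem[0x07..0x09] <- [d6 74 38]
D3: mem[0x09..0x10] <- [84 68 3d b9 b8 2d 92 74]
query mem[0x12]=0xd6, mem[0x0e]=0x2d, mem[0x0d]=0xb8, mem[0x1d]=0x92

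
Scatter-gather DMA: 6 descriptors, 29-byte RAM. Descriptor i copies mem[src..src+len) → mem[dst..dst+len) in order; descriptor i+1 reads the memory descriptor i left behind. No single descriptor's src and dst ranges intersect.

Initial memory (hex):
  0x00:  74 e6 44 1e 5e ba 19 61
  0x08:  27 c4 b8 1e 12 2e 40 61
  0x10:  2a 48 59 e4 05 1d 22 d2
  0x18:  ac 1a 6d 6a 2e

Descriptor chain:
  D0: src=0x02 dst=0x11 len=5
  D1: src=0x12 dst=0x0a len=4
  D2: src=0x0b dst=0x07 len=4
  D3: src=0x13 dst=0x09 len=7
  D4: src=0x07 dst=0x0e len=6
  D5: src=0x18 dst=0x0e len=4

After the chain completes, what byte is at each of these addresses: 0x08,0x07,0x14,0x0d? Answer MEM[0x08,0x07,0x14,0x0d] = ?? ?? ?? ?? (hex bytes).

MEM[0x08,0x07,0x14,0x0d] = ba 5e ba d2

  after D0: wrote 5B at 0x11 = 441e5eba19
  after D1: wrote 4B at 0x0a = 1e5eba19
  after D2: wrote 4B at 0x07 = 5eba1940
  after D3: wrote 7B at 0x09 = 5eba1922d2ac1a
  after D4: wrote 6B at 0x0e = 5eba5eba1922
  after D5: wrote 4B at 0x0e = ac1a6d6a
query mem[0x08]=0xba, mem[0x07]=0x5e, mem[0x14]=0xba, mem[0x0d]=0xd2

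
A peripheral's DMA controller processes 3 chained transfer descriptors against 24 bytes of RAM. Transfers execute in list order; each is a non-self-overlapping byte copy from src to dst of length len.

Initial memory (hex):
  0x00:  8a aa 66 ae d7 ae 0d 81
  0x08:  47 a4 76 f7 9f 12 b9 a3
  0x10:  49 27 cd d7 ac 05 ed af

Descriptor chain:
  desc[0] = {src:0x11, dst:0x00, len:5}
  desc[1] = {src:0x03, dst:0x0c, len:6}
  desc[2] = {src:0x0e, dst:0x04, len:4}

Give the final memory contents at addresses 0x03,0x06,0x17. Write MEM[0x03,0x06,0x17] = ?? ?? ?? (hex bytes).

#0 dst[0x00+5] := {0x27,0xcd,0xd7,0xac,0x05}
#1 dst[0x0c+6] := {0xac,0x05,0xae,0x0d,0x81,0x47}
#2 dst[0x04+4] := {0xae,0x0d,0x81,0x47}
query mem[0x03]=0xac, mem[0x06]=0x81, mem[0x17]=0xaf

MEM[0x03,0x06,0x17] = ac 81 af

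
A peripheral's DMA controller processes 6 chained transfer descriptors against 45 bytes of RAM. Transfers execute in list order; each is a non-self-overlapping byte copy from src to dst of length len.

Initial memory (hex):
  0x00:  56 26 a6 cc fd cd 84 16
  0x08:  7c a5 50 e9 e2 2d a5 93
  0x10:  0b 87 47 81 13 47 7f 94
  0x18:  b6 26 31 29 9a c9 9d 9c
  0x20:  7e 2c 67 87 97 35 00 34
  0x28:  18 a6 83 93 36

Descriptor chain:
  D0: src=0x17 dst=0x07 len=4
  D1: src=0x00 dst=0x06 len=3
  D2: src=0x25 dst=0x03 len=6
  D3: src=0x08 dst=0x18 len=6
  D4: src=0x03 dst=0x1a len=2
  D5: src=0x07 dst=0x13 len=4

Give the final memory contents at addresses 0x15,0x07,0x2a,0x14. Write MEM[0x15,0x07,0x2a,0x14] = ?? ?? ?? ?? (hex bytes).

  after D0: wrote 4B at 0x07 = 94b62631
  after D1: wrote 3B at 0x06 = 5626a6
  after D2: wrote 6B at 0x03 = 35003418a683
  after D3: wrote 6B at 0x18 = 832631e9e22d
  after D4: wrote 2B at 0x1a = 3500
  after D5: wrote 4B at 0x13 = a6832631
query mem[0x15]=0x26, mem[0x07]=0xa6, mem[0x2a]=0x83, mem[0x14]=0x83

MEM[0x15,0x07,0x2a,0x14] = 26 a6 83 83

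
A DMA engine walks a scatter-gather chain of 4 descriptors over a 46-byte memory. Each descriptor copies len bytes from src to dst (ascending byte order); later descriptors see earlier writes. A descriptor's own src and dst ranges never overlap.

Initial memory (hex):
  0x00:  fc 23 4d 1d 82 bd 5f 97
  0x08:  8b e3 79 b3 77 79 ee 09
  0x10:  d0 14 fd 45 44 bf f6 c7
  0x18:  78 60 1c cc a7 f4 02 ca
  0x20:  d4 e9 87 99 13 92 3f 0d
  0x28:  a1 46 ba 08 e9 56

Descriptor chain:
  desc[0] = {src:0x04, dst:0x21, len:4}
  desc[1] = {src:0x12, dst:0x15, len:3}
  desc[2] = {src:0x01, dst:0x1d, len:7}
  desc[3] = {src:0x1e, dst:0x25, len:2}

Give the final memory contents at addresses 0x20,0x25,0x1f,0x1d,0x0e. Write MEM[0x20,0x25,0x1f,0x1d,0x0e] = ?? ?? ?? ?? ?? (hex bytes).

MEM[0x20,0x25,0x1f,0x1d,0x0e] = 82 4d 1d 23 ee

#0 dst[0x21+4] := {0x82,0xbd,0x5f,0x97}
#1 dst[0x15+3] := {0xfd,0x45,0x44}
#2 dst[0x1d+7] := {0x23,0x4d,0x1d,0x82,0xbd,0x5f,0x97}
#3 dst[0x25+2] := {0x4d,0x1d}
query mem[0x20]=0x82, mem[0x25]=0x4d, mem[0x1f]=0x1d, mem[0x1d]=0x23, mem[0x0e]=0xee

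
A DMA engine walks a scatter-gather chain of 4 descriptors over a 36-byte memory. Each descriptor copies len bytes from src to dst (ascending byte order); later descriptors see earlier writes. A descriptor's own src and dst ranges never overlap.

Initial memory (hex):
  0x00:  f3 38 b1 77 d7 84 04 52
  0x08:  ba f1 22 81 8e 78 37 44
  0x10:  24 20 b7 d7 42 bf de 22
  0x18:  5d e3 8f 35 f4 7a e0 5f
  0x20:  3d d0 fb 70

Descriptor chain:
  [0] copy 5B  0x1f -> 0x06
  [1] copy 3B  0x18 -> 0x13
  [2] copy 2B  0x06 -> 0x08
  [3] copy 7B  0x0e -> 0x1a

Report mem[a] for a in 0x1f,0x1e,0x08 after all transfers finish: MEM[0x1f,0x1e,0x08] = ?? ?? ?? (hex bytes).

MEM[0x1f,0x1e,0x08] = 5d b7 5f

[0] 0x1f->0x06 len=5 : 5f 3d d0 fb 70
[1] 0x18->0x13 len=3 : 5d e3 8f
[2] 0x06->0x08 len=2 : 5f 3d
[3] 0x0e->0x1a len=7 : 37 44 24 20 b7 5d e3
query mem[0x1f]=0x5d, mem[0x1e]=0xb7, mem[0x08]=0x5f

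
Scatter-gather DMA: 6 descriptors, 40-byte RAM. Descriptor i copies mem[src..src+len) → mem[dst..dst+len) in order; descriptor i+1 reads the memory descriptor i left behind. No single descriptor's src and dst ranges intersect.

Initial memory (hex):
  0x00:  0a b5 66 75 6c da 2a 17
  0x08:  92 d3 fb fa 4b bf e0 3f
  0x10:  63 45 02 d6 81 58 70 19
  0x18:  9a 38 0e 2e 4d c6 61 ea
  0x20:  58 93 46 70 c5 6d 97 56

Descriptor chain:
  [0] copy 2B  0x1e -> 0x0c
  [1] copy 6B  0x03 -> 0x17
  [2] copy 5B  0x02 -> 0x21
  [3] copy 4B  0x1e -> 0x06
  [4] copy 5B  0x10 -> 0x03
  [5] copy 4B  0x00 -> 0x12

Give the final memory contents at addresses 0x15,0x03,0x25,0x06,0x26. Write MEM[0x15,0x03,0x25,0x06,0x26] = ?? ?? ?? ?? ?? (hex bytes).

MEM[0x15,0x03,0x25,0x06,0x26] = 63 63 2a d6 97

[0] 0x1e->0x0c len=2 : 61 ea
[1] 0x03->0x17 len=6 : 75 6c da 2a 17 92
[2] 0x02->0x21 len=5 : 66 75 6c da 2a
[3] 0x1e->0x06 len=4 : 61 ea 58 66
[4] 0x10->0x03 len=5 : 63 45 02 d6 81
[5] 0x00->0x12 len=4 : 0a b5 66 63
query mem[0x15]=0x63, mem[0x03]=0x63, mem[0x25]=0x2a, mem[0x06]=0xd6, mem[0x26]=0x97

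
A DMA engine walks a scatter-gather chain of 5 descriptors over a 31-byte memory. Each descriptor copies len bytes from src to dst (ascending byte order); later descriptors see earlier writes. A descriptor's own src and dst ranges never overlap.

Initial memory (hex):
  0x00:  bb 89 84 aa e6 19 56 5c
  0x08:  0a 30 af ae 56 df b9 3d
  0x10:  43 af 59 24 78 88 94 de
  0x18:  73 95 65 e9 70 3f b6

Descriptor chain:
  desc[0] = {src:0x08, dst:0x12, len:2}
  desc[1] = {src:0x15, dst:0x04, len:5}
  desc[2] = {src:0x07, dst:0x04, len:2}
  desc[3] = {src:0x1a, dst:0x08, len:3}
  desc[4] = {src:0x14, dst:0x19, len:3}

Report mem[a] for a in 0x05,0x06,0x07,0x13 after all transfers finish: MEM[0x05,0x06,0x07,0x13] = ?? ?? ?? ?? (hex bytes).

[0] 0x08->0x12 len=2 : 0a 30
[1] 0x15->0x04 len=5 : 88 94 de 73 95
[2] 0x07->0x04 len=2 : 73 95
[3] 0x1a->0x08 len=3 : 65 e9 70
[4] 0x14->0x19 len=3 : 78 88 94
query mem[0x05]=0x95, mem[0x06]=0xde, mem[0x07]=0x73, mem[0x13]=0x30

MEM[0x05,0x06,0x07,0x13] = 95 de 73 30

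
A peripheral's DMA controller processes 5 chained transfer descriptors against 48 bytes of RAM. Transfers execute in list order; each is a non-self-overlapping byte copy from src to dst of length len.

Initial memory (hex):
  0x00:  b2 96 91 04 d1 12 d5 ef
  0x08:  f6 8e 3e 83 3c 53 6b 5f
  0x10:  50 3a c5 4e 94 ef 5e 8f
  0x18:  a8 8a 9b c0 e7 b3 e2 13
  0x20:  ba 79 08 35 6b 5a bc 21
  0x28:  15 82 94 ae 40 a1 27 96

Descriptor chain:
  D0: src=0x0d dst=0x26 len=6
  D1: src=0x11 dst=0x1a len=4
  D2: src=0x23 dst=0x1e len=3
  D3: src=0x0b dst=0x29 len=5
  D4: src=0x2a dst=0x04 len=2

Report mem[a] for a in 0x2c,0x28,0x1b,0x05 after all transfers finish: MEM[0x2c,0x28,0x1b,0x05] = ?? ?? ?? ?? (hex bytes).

[0] 0x0d->0x26 len=6 : 53 6b 5f 50 3a c5
[1] 0x11->0x1a len=4 : 3a c5 4e 94
[2] 0x23->0x1e len=3 : 35 6b 5a
[3] 0x0b->0x29 len=5 : 83 3c 53 6b 5f
[4] 0x2a->0x04 len=2 : 3c 53
query mem[0x2c]=0x6b, mem[0x28]=0x5f, mem[0x1b]=0xc5, mem[0x05]=0x53

MEM[0x2c,0x28,0x1b,0x05] = 6b 5f c5 53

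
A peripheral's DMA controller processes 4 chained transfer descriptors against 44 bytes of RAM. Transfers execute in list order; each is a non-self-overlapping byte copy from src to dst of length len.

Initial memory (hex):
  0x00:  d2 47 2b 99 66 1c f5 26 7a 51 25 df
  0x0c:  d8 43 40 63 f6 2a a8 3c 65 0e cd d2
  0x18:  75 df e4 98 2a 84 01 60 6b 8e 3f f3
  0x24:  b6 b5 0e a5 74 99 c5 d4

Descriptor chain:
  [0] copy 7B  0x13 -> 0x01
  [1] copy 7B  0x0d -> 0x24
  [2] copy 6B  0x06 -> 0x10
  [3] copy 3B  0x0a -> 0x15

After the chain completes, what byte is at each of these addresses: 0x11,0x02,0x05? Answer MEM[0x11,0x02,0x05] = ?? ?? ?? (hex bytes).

MEM[0x11,0x02,0x05] = df 65 d2

[0] 0x13->0x01 len=7 : 3c 65 0e cd d2 75 df
[1] 0x0d->0x24 len=7 : 43 40 63 f6 2a a8 3c
[2] 0x06->0x10 len=6 : 75 df 7a 51 25 df
[3] 0x0a->0x15 len=3 : 25 df d8
query mem[0x11]=0xdf, mem[0x02]=0x65, mem[0x05]=0xd2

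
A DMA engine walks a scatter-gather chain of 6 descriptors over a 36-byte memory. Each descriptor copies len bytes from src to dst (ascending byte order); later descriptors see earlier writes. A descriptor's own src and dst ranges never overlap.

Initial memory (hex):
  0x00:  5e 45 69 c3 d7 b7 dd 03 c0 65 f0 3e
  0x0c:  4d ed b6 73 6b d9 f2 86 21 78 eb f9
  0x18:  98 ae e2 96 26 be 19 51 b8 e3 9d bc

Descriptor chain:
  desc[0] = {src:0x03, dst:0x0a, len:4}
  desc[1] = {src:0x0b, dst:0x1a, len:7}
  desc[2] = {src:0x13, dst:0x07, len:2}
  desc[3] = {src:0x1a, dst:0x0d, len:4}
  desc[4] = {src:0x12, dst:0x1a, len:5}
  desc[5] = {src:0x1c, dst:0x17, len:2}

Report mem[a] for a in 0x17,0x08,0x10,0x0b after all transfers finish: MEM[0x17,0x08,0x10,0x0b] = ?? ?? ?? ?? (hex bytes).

D0: mem[0x0a..0x0d] <- [c3 d7 b7 dd]
D1: mem[0x1a..0x20] <- [d7 b7 dd b6 73 6b d9]
D2: mem[0x07..0x08] <- [86 21]
D3: mem[0x0d..0x10] <- [d7 b7 dd b6]
D4: mem[0x1a..0x1e] <- [f2 86 21 78 eb]
D5: mem[0x17..0x18] <- [21 78]
query mem[0x17]=0x21, mem[0x08]=0x21, mem[0x10]=0xb6, mem[0x0b]=0xd7

MEM[0x17,0x08,0x10,0x0b] = 21 21 b6 d7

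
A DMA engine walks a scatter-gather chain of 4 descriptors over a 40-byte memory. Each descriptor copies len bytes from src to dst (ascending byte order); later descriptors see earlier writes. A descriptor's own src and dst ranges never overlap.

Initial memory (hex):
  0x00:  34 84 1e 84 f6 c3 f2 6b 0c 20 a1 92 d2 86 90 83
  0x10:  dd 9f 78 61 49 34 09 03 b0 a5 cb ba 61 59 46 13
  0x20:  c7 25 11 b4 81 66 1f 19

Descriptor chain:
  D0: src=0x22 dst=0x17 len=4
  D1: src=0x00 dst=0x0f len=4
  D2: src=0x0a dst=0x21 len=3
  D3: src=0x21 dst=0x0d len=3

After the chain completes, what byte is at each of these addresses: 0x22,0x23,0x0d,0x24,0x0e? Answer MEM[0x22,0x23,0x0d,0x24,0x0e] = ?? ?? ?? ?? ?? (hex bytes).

  after D0: wrote 4B at 0x17 = 11b48166
  after D1: wrote 4B at 0x0f = 34841e84
  after D2: wrote 3B at 0x21 = a192d2
  after D3: wrote 3B at 0x0d = a192d2
query mem[0x22]=0x92, mem[0x23]=0xd2, mem[0x0d]=0xa1, mem[0x24]=0x81, mem[0x0e]=0x92

MEM[0x22,0x23,0x0d,0x24,0x0e] = 92 d2 a1 81 92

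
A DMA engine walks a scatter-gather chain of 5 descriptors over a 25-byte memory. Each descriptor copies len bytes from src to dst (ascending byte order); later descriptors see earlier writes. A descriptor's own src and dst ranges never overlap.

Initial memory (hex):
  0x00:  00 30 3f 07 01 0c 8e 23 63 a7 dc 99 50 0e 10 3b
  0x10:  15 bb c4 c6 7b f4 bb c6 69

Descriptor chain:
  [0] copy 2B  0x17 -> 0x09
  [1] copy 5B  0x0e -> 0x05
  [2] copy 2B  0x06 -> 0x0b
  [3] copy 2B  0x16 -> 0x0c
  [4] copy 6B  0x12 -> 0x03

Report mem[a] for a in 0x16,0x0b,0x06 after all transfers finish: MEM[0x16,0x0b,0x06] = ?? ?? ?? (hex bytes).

MEM[0x16,0x0b,0x06] = bb 3b f4

D0: mem[0x09..0x0a] <- [c6 69]
D1: mem[0x05..0x09] <- [10 3b 15 bb c4]
D2: mem[0x0b..0x0c] <- [3b 15]
D3: mem[0x0c..0x0d] <- [bb c6]
D4: mem[0x03..0x08] <- [c4 c6 7b f4 bb c6]
query mem[0x16]=0xbb, mem[0x0b]=0x3b, mem[0x06]=0xf4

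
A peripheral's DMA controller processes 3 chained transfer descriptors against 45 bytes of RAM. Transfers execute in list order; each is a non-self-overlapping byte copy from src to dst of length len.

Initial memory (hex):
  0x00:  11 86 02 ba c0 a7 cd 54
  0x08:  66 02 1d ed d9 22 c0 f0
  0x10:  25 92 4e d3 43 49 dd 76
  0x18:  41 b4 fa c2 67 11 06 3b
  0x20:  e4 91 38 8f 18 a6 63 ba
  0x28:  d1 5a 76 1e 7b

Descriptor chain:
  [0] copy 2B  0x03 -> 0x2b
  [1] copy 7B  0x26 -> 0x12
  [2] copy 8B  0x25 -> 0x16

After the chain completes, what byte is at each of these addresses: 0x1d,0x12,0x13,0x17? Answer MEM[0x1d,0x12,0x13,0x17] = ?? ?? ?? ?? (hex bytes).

MEM[0x1d,0x12,0x13,0x17] = c0 63 ba 63

  after D0: wrote 2B at 0x2b = bac0
  after D1: wrote 7B at 0x12 = 63bad15a76bac0
  after D2: wrote 8B at 0x16 = a663bad15a76bac0
query mem[0x1d]=0xc0, mem[0x12]=0x63, mem[0x13]=0xba, mem[0x17]=0x63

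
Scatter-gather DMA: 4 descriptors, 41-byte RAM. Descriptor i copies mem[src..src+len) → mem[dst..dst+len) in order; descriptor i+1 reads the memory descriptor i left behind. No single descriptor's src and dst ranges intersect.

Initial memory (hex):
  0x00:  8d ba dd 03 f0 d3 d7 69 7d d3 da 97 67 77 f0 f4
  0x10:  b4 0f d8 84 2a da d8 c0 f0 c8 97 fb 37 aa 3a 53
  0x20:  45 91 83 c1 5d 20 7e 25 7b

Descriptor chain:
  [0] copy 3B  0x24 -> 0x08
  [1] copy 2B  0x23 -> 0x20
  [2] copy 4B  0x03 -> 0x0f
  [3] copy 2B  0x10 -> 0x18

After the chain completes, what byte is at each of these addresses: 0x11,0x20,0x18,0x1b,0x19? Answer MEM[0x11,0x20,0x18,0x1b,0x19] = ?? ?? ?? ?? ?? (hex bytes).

#0 dst[0x08+3] := {0x5d,0x20,0x7e}
#1 dst[0x20+2] := {0xc1,0x5d}
#2 dst[0x0f+4] := {0x03,0xf0,0xd3,0xd7}
#3 dst[0x18+2] := {0xf0,0xd3}
query mem[0x11]=0xd3, mem[0x20]=0xc1, mem[0x18]=0xf0, mem[0x1b]=0xfb, mem[0x19]=0xd3

MEM[0x11,0x20,0x18,0x1b,0x19] = d3 c1 f0 fb d3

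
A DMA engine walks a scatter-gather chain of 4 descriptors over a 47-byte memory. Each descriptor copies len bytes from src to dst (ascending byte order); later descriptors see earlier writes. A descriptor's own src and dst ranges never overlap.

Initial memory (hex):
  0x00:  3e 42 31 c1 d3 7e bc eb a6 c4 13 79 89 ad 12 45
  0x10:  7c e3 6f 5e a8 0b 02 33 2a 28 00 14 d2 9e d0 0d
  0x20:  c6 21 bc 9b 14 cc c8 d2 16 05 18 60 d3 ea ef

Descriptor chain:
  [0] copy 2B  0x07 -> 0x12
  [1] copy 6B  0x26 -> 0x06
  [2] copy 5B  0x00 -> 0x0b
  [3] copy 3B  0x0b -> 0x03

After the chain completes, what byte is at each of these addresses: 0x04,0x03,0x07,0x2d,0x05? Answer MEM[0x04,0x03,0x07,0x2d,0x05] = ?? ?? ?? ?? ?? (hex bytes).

  after D0: wrote 2B at 0x12 = eba6
  after D1: wrote 6B at 0x06 = c8d216051860
  after D2: wrote 5B at 0x0b = 3e4231c1d3
  after D3: wrote 3B at 0x03 = 3e4231
query mem[0x04]=0x42, mem[0x03]=0x3e, mem[0x07]=0xd2, mem[0x2d]=0xea, mem[0x05]=0x31

MEM[0x04,0x03,0x07,0x2d,0x05] = 42 3e d2 ea 31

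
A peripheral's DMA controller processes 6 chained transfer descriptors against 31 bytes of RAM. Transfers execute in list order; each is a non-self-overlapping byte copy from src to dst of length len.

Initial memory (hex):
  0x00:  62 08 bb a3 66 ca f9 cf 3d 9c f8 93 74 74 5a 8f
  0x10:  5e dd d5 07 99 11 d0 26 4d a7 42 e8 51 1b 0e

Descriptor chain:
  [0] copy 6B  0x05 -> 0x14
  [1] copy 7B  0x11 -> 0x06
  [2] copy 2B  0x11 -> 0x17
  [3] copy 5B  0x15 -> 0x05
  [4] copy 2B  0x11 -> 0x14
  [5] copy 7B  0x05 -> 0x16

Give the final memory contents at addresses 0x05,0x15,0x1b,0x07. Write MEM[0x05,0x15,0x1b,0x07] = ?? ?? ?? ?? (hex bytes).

#0 dst[0x14+6] := {0xca,0xf9,0xcf,0x3d,0x9c,0xf8}
#1 dst[0x06+7] := {0xdd,0xd5,0x07,0xca,0xf9,0xcf,0x3d}
#2 dst[0x17+2] := {0xdd,0xd5}
#3 dst[0x05+5] := {0xf9,0xcf,0xdd,0xd5,0xf8}
#4 dst[0x14+2] := {0xdd,0xd5}
#5 dst[0x16+7] := {0xf9,0xcf,0xdd,0xd5,0xf8,0xf9,0xcf}
query mem[0x05]=0xf9, mem[0x15]=0xd5, mem[0x1b]=0xf9, mem[0x07]=0xdd

MEM[0x05,0x15,0x1b,0x07] = f9 d5 f9 dd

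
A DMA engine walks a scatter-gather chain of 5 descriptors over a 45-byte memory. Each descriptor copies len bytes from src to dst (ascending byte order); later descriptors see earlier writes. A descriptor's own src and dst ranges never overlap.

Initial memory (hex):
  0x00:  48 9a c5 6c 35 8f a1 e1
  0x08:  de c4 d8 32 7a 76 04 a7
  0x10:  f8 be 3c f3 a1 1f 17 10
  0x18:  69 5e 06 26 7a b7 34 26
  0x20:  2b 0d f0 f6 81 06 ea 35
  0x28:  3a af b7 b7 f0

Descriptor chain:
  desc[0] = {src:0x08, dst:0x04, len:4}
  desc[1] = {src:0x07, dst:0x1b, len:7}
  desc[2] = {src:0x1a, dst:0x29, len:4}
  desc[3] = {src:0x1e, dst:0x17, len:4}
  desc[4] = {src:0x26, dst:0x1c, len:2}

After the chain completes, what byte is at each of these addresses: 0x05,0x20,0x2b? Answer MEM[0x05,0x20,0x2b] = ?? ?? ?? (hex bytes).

MEM[0x05,0x20,0x2b] = c4 7a de

  after D0: wrote 4B at 0x04 = dec4d832
  after D1: wrote 7B at 0x1b = 32dec4d8327a76
  after D2: wrote 4B at 0x29 = 0632dec4
  after D3: wrote 4B at 0x17 = d8327a76
  after D4: wrote 2B at 0x1c = ea35
query mem[0x05]=0xc4, mem[0x20]=0x7a, mem[0x2b]=0xde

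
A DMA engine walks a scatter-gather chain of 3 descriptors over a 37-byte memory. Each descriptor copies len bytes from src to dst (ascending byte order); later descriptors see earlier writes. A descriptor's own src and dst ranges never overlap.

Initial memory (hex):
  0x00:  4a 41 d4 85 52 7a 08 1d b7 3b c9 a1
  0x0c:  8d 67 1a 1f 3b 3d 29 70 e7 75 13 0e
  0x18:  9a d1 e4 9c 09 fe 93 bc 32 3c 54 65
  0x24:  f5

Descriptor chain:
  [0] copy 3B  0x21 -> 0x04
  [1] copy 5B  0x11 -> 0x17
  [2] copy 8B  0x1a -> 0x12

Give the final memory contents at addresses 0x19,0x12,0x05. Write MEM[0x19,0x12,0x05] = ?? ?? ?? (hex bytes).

#0 dst[0x04+3] := {0x3c,0x54,0x65}
#1 dst[0x17+5] := {0x3d,0x29,0x70,0xe7,0x75}
#2 dst[0x12+8] := {0xe7,0x75,0x09,0xfe,0x93,0xbc,0x32,0x3c}
query mem[0x19]=0x3c, mem[0x12]=0xe7, mem[0x05]=0x54

MEM[0x19,0x12,0x05] = 3c e7 54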